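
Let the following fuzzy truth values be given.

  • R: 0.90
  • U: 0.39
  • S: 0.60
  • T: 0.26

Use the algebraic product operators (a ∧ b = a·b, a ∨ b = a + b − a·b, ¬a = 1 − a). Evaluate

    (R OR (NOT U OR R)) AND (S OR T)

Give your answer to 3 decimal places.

0.701

NOT U = 1 − 0.3900 = 0.6100
NOT U OR R = a + b − a·b on (0.6100, 0.9000) = 0.9610
R OR (NOT U OR R) = a + b − a·b on (0.9000, 0.9610) = 0.9961
S OR T = a + b − a·b on (0.6000, 0.2600) = 0.7040
(R OR (NOT U OR R)) AND (S OR T) = a·b on (0.9961, 0.7040) = 0.7013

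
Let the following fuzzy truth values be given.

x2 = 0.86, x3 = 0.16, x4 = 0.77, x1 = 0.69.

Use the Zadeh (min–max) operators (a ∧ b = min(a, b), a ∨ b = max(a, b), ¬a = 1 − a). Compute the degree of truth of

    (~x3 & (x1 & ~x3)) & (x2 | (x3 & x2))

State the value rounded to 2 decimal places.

0.69

~x3 = 1 − 0.16 = 0.84
~x3 = 1 − 0.16 = 0.84
x1 & ~x3 = min(a, b) on (0.69, 0.84) = 0.69
~x3 & (x1 & ~x3) = min(a, b) on (0.84, 0.69) = 0.69
x3 & x2 = min(a, b) on (0.16, 0.86) = 0.16
x2 | (x3 & x2) = max(a, b) on (0.86, 0.16) = 0.86
(~x3 & (x1 & ~x3)) & (x2 | (x3 & x2)) = min(a, b) on (0.69, 0.86) = 0.69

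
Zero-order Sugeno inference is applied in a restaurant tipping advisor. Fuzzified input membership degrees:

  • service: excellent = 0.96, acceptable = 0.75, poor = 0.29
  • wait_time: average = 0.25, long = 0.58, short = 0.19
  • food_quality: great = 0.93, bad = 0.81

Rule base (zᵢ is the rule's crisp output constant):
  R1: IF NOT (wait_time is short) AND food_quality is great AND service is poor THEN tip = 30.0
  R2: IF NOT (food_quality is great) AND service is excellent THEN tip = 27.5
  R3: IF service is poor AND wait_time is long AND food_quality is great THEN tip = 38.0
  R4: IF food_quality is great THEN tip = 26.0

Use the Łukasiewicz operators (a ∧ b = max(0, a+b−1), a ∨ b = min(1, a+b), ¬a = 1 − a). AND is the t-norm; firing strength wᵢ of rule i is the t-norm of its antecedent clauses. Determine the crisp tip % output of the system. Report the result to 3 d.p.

26.167

R1 (z=30.0): ¬short=1−0.19=0.81, great=0.93, poor=0.29; AND[max(0, a+b−1)] → w = 0.03
R2 (z=27.5): ¬great=1−0.93=0.07, excellent=0.96; AND[max(0, a+b−1)] → w = 0.03
R3 (z=38.0): poor=0.29, long=0.58, great=0.93; AND[max(0, a+b−1)] → w = 0.00
R4 (z=26.0): great=0.93 → w = 0.93
Weighted average = (0.03·30.0 + 0.03·27.5 + 0.00·38.0 + 0.93·26.0) / (0.03 + 0.03 + 0.00 + 0.93)
  = 25.9050 / 0.9900 = 26.167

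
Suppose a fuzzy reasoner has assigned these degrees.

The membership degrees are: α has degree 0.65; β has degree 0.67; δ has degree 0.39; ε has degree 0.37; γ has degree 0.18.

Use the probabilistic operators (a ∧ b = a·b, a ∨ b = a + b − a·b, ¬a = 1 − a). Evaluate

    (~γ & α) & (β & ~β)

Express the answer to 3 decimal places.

0.118

~γ = 1 − 0.1800 = 0.8200
~γ & α = a·b on (0.8200, 0.6500) = 0.5330
~β = 1 − 0.6700 = 0.3300
β & ~β = a·b on (0.6700, 0.3300) = 0.2211
(~γ & α) & (β & ~β) = a·b on (0.5330, 0.2211) = 0.1178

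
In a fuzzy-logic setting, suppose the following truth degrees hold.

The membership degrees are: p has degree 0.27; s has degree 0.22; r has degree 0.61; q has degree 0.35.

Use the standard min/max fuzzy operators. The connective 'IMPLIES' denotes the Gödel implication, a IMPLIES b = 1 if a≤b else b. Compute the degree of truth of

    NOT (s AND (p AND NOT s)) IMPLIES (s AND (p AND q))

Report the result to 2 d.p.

NOT s = 1 − 0.22 = 0.78
p AND NOT s = min(a, b) on (0.27, 0.78) = 0.27
s AND (p AND NOT s) = min(a, b) on (0.22, 0.27) = 0.22
NOT (s AND (p AND NOT s)) = 1 − 0.22 = 0.78
p AND q = min(a, b) on (0.27, 0.35) = 0.27
s AND (p AND q) = min(a, b) on (0.22, 0.27) = 0.22
NOT (s AND (p AND NOT s)) IMPLIES (s AND (p AND q))  [Gödel: 1 if a≤b else b] with a=0.78, b=0.22 → 0.22

0.22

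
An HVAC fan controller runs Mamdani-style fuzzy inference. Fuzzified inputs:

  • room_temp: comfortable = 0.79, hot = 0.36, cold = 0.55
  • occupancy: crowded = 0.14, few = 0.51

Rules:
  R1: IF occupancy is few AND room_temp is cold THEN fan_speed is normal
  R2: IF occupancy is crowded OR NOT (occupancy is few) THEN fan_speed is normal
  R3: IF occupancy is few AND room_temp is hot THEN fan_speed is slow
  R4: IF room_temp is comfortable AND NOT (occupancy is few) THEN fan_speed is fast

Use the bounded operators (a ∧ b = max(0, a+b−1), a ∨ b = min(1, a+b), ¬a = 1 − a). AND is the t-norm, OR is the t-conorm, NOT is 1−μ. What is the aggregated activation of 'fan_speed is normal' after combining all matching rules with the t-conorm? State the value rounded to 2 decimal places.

R1: few=0.51, cold=0.55; AND[max(0, a+b−1)] → w = 0.06
R2: crowded=0.14, ¬few=1−0.51=0.49; OR[min(1, a+b)] → w = 0.63
R3: few=0.51, hot=0.36; AND[max(0, a+b−1)] → w = 0.00
R4: comfortable=0.79, ¬few=1−0.51=0.49; AND[max(0, a+b−1)] → w = 0.28
Rules with consequent 'normal': {R1, R2} → strengths 0.06, 0.63
Aggregate via t-conorm [min(1, a+b)]: 0.69

0.69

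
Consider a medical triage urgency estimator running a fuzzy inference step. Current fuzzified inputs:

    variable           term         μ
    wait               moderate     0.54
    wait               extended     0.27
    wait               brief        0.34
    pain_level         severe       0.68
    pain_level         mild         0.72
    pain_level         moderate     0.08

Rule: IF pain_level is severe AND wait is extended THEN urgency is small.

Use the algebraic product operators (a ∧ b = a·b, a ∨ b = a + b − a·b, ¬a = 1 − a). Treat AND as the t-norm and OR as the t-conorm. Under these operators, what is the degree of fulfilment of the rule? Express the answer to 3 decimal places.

firing strength: severe=0.68, extended=0.27; AND[a·b] → w = 0.1836

0.184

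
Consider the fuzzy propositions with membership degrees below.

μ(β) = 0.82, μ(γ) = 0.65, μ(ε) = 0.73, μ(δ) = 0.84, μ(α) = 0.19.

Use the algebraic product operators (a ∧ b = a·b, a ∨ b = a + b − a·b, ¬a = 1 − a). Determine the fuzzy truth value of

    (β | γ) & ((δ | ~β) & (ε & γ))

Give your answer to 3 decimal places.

0.386

β | γ = a + b − a·b on (0.8200, 0.6500) = 0.9370
~β = 1 − 0.8200 = 0.1800
δ | ~β = a + b − a·b on (0.8400, 0.1800) = 0.8688
ε & γ = a·b on (0.7300, 0.6500) = 0.4745
(δ | ~β) & (ε & γ) = a·b on (0.8688, 0.4745) = 0.4122
(β | γ) & ((δ | ~β) & (ε & γ)) = a·b on (0.9370, 0.4122) = 0.3863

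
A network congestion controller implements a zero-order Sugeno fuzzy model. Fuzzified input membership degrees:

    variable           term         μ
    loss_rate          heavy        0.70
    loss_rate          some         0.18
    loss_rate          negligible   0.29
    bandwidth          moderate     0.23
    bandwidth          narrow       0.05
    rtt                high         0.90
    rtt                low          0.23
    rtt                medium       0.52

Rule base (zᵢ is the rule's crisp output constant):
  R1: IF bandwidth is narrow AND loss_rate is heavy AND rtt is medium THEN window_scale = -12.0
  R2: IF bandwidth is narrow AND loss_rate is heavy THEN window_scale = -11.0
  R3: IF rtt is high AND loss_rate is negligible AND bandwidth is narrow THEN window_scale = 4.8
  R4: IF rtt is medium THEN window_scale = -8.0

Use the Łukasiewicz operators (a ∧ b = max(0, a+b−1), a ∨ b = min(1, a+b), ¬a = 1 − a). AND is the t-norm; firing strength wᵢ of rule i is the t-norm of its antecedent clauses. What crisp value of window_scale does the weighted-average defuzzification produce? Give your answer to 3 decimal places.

R1 (z=-12.0): narrow=0.05, heavy=0.70, medium=0.52; AND[max(0, a+b−1)] → w = 0.00
R2 (z=-11.0): narrow=0.05, heavy=0.70; AND[max(0, a+b−1)] → w = 0.00
R3 (z=4.8): high=0.90, negligible=0.29, narrow=0.05; AND[max(0, a+b−1)] → w = 0.00
R4 (z=-8.0): medium=0.52 → w = 0.52
Weighted average = (0.00·-12.0 + 0.00·-11.0 + 0.00·4.8 + 0.52·-8.0) / (0.00 + 0.00 + 0.00 + 0.52)
  = -4.1600 / 0.5200 = -8.000

-8.000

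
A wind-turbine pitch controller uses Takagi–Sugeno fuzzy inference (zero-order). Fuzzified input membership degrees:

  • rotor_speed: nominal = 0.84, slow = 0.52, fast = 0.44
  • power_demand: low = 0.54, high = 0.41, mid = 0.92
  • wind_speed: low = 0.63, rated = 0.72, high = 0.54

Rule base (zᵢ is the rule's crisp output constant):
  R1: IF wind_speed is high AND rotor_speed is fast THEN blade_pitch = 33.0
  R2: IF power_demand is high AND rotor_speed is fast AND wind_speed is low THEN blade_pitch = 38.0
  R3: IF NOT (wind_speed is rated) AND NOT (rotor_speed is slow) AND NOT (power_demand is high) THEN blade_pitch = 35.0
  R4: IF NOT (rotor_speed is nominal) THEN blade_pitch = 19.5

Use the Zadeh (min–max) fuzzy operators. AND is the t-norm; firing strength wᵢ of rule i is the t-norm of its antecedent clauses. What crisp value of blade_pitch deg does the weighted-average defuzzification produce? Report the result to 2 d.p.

R1 (z=33.0): high=0.54, fast=0.44; AND[min(a, b)] → w = 0.44
R2 (z=38.0): high=0.41, fast=0.44, low=0.63; AND[min(a, b)] → w = 0.41
R3 (z=35.0): ¬rated=1−0.72=0.28, ¬slow=1−0.52=0.48, ¬high=1−0.41=0.59; AND[min(a, b)] → w = 0.28
R4 (z=19.5): ¬nominal=1−0.84=0.16 → w = 0.16
Weighted average = (0.44·33.0 + 0.41·38.0 + 0.28·35.0 + 0.16·19.5) / (0.44 + 0.41 + 0.28 + 0.16)
  = 43.0200 / 1.2900 = 33.35

33.35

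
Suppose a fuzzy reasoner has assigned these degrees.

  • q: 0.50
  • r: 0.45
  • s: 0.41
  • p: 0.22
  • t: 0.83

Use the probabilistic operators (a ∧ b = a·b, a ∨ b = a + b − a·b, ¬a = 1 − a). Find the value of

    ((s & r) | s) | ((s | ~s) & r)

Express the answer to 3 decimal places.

s & r = a·b on (0.4100, 0.4500) = 0.1845
(s & r) | s = a + b − a·b on (0.1845, 0.4100) = 0.5189
~s = 1 − 0.4100 = 0.5900
s | ~s = a + b − a·b on (0.4100, 0.5900) = 0.7581
(s | ~s) & r = a·b on (0.7581, 0.4500) = 0.3411
((s & r) | s) | ((s | ~s) & r) = a + b − a·b on (0.5189, 0.3411) = 0.6830

0.683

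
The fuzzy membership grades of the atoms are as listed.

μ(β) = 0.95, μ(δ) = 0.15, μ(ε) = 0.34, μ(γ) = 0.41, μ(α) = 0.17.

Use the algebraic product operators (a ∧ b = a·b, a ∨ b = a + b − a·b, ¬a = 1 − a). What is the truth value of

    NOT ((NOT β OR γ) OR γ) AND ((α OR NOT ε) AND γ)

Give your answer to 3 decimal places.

NOT β = 1 − 0.9500 = 0.0500
NOT β OR γ = a + b − a·b on (0.0500, 0.4100) = 0.4395
(NOT β OR γ) OR γ = a + b − a·b on (0.4395, 0.4100) = 0.6693
NOT ((NOT β OR γ) OR γ) = 1 − 0.6693 = 0.3307
NOT ε = 1 − 0.3400 = 0.6600
α OR NOT ε = a + b − a·b on (0.1700, 0.6600) = 0.7178
(α OR NOT ε) AND γ = a·b on (0.7178, 0.4100) = 0.2943
NOT ((NOT β OR γ) OR γ) AND ((α OR NOT ε) AND γ) = a·b on (0.3307, 0.2943) = 0.0973

0.097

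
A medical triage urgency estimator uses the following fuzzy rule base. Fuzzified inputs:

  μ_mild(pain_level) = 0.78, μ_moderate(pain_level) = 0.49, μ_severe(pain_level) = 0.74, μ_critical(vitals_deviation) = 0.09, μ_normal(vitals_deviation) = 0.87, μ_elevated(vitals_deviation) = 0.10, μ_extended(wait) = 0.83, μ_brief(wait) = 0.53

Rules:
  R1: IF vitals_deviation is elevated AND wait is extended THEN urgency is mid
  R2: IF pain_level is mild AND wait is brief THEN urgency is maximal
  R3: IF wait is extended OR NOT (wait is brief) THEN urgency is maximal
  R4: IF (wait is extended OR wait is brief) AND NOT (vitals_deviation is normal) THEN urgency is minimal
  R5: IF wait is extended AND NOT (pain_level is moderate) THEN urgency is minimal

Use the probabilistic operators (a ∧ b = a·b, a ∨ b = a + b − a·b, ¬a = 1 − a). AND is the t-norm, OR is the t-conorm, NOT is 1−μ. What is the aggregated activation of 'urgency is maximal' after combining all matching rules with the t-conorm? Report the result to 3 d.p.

R1: elevated=0.10, extended=0.83; AND[a·b] → w = 0.0830
R2: mild=0.78, brief=0.53; AND[a·b] → w = 0.4134
R3: extended=0.83, ¬brief=1−0.53=0.47; OR[a + b − a·b] → w = 0.9099
R4: (extended=0.83 OR brief=0.53) = 0.9201; AND[a·b] with ¬normal=1−0.87=0.13 → w = 0.1196
R5: extended=0.83, ¬moderate=1−0.49=0.51; AND[a·b] → w = 0.4233
Rules with consequent 'maximal': {R2, R3} → strengths 0.4134, 0.9099
Aggregate via t-conorm [a + b − a·b]: 0.9471

0.947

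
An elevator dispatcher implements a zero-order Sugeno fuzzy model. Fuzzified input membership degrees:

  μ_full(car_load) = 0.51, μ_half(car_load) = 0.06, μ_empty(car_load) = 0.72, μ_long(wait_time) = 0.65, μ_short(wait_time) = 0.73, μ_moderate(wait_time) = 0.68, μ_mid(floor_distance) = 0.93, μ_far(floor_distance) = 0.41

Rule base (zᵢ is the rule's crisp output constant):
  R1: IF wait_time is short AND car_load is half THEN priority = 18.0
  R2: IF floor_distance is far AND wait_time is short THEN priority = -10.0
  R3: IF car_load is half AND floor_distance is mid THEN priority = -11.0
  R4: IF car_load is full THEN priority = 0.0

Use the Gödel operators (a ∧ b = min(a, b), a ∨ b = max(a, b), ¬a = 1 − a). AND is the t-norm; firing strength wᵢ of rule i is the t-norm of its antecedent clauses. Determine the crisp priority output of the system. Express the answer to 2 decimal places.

R1 (z=18.0): short=0.73, half=0.06; AND[min(a, b)] → w = 0.06
R2 (z=-10.0): far=0.41, short=0.73; AND[min(a, b)] → w = 0.41
R3 (z=-11.0): half=0.06, mid=0.93; AND[min(a, b)] → w = 0.06
R4 (z=0.0): full=0.51 → w = 0.51
Weighted average = (0.06·18.0 + 0.41·-10.0 + 0.06·-11.0 + 0.51·0.0) / (0.06 + 0.41 + 0.06 + 0.51)
  = -3.6800 / 1.0400 = -3.54

-3.54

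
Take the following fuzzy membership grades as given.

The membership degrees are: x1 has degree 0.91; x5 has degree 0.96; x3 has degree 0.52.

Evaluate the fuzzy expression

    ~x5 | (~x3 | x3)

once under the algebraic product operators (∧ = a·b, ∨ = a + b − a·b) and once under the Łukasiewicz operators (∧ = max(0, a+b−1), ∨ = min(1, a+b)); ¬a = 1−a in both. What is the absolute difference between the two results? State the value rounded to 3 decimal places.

0.240

Under algebraic product:
  ~x5 = 1 − 0.9600 = 0.0400
  ~x3 = 1 − 0.5200 = 0.4800
  ~x3 | x3 = a + b − a·b on (0.4800, 0.5200) = 0.7504
  ~x5 | (~x3 | x3) = a + b − a·b on (0.0400, 0.7504) = 0.7604
  → value = 0.7604
Under Łukasiewicz:
  ~x5 = 1 − 0.96 = 0.04
  ~x3 = 1 − 0.52 = 0.48
  ~x3 | x3 = min(1, a+b) on (0.48, 0.52) = 1.00
  ~x5 | (~x3 | x3) = min(1, a+b) on (0.04, 1.00) = 1.00
  → value = 1.0000
|0.7604 − 1.0000| = 0.240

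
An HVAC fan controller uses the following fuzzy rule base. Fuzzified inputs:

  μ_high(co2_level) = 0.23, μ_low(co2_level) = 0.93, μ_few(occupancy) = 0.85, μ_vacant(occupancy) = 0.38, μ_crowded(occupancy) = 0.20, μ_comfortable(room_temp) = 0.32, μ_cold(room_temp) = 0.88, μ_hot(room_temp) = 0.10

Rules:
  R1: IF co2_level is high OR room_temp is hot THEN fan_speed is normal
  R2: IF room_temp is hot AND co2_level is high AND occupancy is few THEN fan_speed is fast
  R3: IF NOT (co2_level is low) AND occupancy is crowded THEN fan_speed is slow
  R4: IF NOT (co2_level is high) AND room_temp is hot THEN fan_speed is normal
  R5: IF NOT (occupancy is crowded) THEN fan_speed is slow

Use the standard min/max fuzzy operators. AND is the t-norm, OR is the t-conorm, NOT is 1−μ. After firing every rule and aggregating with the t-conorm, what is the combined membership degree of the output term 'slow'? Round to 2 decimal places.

0.80

R1: high=0.23, hot=0.10; OR[max(a, b)] → w = 0.23
R2: hot=0.10, high=0.23, few=0.85; AND[min(a, b)] → w = 0.10
R3: ¬low=1−0.93=0.07, crowded=0.20; AND[min(a, b)] → w = 0.07
R4: ¬high=1−0.23=0.77, hot=0.10; AND[min(a, b)] → w = 0.10
R5: ¬crowded=1−0.20=0.80 → w = 0.80
Rules with consequent 'slow': {R3, R5} → strengths 0.07, 0.80
Aggregate via t-conorm [max(a, b)]: 0.80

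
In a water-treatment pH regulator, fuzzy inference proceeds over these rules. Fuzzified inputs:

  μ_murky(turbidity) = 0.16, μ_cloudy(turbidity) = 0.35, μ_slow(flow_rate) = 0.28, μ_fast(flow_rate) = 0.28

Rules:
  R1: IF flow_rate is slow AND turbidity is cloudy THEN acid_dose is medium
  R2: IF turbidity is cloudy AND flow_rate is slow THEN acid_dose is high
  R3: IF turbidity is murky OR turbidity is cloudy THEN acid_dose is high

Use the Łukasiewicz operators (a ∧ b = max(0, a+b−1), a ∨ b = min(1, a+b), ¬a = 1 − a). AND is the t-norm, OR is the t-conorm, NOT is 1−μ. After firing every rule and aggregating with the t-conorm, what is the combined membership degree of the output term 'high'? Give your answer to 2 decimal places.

R1: slow=0.28, cloudy=0.35; AND[max(0, a+b−1)] → w = 0.00
R2: cloudy=0.35, slow=0.28; AND[max(0, a+b−1)] → w = 0.00
R3: murky=0.16, cloudy=0.35; OR[min(1, a+b)] → w = 0.51
Rules with consequent 'high': {R2, R3} → strengths 0.00, 0.51
Aggregate via t-conorm [min(1, a+b)]: 0.51

0.51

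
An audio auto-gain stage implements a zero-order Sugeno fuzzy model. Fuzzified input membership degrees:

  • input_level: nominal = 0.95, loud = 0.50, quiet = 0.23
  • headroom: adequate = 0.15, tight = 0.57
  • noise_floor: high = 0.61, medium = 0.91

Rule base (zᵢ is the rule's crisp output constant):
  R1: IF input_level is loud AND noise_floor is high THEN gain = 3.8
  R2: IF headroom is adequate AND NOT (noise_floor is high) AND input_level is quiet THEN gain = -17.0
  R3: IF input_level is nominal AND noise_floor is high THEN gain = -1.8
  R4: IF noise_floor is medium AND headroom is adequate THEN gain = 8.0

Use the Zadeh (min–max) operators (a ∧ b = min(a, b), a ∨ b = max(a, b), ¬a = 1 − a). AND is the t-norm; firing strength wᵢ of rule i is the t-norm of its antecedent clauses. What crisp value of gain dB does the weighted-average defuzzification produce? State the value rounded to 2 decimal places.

-0.39

R1 (z=3.8): loud=0.50, high=0.61; AND[min(a, b)] → w = 0.50
R2 (z=-17.0): adequate=0.15, ¬high=1−0.61=0.39, quiet=0.23; AND[min(a, b)] → w = 0.15
R3 (z=-1.8): nominal=0.95, high=0.61; AND[min(a, b)] → w = 0.61
R4 (z=8.0): medium=0.91, adequate=0.15; AND[min(a, b)] → w = 0.15
Weighted average = (0.50·3.8 + 0.15·-17.0 + 0.61·-1.8 + 0.15·8.0) / (0.50 + 0.15 + 0.61 + 0.15)
  = -0.5480 / 1.4100 = -0.39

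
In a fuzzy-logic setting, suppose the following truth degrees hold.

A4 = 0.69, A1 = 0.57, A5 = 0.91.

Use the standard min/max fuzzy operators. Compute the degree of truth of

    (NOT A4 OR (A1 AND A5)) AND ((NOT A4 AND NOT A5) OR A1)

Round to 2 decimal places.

NOT A4 = 1 − 0.69 = 0.31
A1 AND A5 = min(a, b) on (0.57, 0.91) = 0.57
NOT A4 OR (A1 AND A5) = max(a, b) on (0.31, 0.57) = 0.57
NOT A4 = 1 − 0.69 = 0.31
NOT A5 = 1 − 0.91 = 0.09
NOT A4 AND NOT A5 = min(a, b) on (0.31, 0.09) = 0.09
(NOT A4 AND NOT A5) OR A1 = max(a, b) on (0.09, 0.57) = 0.57
(NOT A4 OR (A1 AND A5)) AND ((NOT A4 AND NOT A5) OR A1) = min(a, b) on (0.57, 0.57) = 0.57

0.57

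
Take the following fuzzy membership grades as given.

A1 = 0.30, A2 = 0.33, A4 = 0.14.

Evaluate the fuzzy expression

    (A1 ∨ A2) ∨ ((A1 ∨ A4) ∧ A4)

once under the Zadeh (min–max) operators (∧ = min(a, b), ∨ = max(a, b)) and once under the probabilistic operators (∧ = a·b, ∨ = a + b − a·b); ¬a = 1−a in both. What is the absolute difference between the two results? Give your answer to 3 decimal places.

Under Zadeh (min–max):
  A1 ∨ A2 = max(a, b) on (0.30, 0.33) = 0.33
  A1 ∨ A4 = max(a, b) on (0.30, 0.14) = 0.30
  (A1 ∨ A4) ∧ A4 = min(a, b) on (0.30, 0.14) = 0.14
  (A1 ∨ A2) ∨ ((A1 ∨ A4) ∧ A4) = max(a, b) on (0.33, 0.14) = 0.33
  → value = 0.3300
Under probabilistic:
  A1 ∨ A2 = a + b − a·b on (0.3000, 0.3300) = 0.5310
  A1 ∨ A4 = a + b − a·b on (0.3000, 0.1400) = 0.3980
  (A1 ∨ A4) ∧ A4 = a·b on (0.3980, 0.1400) = 0.0557
  (A1 ∨ A2) ∨ ((A1 ∨ A4) ∧ A4) = a + b − a·b on (0.5310, 0.0557) = 0.5571
  → value = 0.5571
|0.3300 − 0.5571| = 0.227

0.227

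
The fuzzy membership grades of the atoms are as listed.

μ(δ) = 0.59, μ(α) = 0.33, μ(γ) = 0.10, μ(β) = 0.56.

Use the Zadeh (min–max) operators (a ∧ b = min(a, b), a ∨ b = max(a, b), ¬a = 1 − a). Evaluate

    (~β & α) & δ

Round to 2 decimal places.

~β = 1 − 0.56 = 0.44
~β & α = min(a, b) on (0.44, 0.33) = 0.33
(~β & α) & δ = min(a, b) on (0.33, 0.59) = 0.33

0.33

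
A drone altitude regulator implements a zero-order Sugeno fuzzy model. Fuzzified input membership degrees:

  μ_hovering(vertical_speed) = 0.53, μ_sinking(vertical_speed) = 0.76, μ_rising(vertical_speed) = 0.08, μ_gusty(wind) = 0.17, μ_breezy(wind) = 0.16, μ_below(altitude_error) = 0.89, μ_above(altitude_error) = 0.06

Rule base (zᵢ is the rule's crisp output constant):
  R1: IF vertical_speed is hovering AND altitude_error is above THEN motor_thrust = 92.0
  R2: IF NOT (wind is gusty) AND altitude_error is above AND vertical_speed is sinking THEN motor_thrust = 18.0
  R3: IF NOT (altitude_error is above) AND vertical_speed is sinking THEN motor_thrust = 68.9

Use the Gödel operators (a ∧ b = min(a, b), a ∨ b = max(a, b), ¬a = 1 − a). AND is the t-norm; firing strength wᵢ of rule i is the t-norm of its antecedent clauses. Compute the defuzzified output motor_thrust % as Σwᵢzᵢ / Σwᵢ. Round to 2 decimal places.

67.00

R1 (z=92.0): hovering=0.53, above=0.06; AND[min(a, b)] → w = 0.06
R2 (z=18.0): ¬gusty=1−0.17=0.83, above=0.06, sinking=0.76; AND[min(a, b)] → w = 0.06
R3 (z=68.9): ¬above=1−0.06=0.94, sinking=0.76; AND[min(a, b)] → w = 0.76
Weighted average = (0.06·92.0 + 0.06·18.0 + 0.76·68.9) / (0.06 + 0.06 + 0.76)
  = 58.9640 / 0.8800 = 67.00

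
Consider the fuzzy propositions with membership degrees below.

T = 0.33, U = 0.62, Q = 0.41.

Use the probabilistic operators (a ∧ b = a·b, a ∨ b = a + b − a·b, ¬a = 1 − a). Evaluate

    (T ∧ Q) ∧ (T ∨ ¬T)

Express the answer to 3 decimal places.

0.105

T ∧ Q = a·b on (0.3300, 0.4100) = 0.1353
¬T = 1 − 0.3300 = 0.6700
T ∨ ¬T = a + b − a·b on (0.3300, 0.6700) = 0.7789
(T ∧ Q) ∧ (T ∨ ¬T) = a·b on (0.1353, 0.7789) = 0.1054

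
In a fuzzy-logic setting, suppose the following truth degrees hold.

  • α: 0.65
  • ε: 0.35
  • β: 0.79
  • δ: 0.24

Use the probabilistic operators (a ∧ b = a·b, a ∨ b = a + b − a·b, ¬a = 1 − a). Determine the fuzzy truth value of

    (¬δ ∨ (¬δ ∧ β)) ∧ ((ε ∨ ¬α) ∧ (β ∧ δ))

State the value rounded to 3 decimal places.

¬δ = 1 − 0.2400 = 0.7600
¬δ = 1 − 0.2400 = 0.7600
¬δ ∧ β = a·b on (0.7600, 0.7900) = 0.6004
¬δ ∨ (¬δ ∧ β) = a + b − a·b on (0.7600, 0.6004) = 0.9041
¬α = 1 − 0.6500 = 0.3500
ε ∨ ¬α = a + b − a·b on (0.3500, 0.3500) = 0.5775
β ∧ δ = a·b on (0.7900, 0.2400) = 0.1896
(ε ∨ ¬α) ∧ (β ∧ δ) = a·b on (0.5775, 0.1896) = 0.1095
(¬δ ∨ (¬δ ∧ β)) ∧ ((ε ∨ ¬α) ∧ (β ∧ δ)) = a·b on (0.9041, 0.1095) = 0.0990

0.099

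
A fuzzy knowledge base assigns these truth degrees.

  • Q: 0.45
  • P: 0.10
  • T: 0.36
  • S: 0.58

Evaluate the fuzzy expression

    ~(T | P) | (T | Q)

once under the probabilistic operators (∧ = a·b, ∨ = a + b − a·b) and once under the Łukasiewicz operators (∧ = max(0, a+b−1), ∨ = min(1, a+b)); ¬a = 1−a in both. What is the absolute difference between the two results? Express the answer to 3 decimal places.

Under probabilistic:
  T | P = a + b − a·b on (0.3600, 0.1000) = 0.4240
  ~(T | P) = 1 − 0.4240 = 0.5760
  T | Q = a + b − a·b on (0.3600, 0.4500) = 0.6480
  ~(T | P) | (T | Q) = a + b − a·b on (0.5760, 0.6480) = 0.8508
  → value = 0.8508
Under Łukasiewicz:
  T | P = min(1, a+b) on (0.36, 0.10) = 0.46
  ~(T | P) = 1 − 0.46 = 0.54
  T | Q = min(1, a+b) on (0.36, 0.45) = 0.81
  ~(T | P) | (T | Q) = min(1, a+b) on (0.54, 0.81) = 1.00
  → value = 1.0000
|0.8508 − 1.0000| = 0.149

0.149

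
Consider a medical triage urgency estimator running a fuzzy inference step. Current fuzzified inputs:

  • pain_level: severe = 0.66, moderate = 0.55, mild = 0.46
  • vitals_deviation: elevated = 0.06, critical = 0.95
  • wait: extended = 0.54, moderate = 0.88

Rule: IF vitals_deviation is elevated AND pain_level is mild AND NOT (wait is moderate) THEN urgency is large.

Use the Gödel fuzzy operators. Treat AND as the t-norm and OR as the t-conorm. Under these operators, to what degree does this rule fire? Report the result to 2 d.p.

0.06

firing strength: elevated=0.06, mild=0.46, ¬moderate=1−0.88=0.12; AND[min(a, b)] → w = 0.06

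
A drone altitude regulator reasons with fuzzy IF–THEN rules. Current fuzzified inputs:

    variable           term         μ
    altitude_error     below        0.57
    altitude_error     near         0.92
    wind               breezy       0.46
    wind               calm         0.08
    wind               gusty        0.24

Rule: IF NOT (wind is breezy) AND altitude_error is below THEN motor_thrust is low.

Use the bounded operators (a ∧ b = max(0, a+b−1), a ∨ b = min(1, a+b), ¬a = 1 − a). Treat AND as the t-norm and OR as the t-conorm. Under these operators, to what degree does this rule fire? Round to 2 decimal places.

0.11

firing strength: ¬breezy=1−0.46=0.54, below=0.57; AND[max(0, a+b−1)] → w = 0.11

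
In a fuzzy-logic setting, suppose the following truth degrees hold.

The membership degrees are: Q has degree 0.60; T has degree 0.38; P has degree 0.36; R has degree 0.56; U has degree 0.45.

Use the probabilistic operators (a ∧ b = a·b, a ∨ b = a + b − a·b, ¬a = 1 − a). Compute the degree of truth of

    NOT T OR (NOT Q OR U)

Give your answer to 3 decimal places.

NOT T = 1 − 0.3800 = 0.6200
NOT Q = 1 − 0.6000 = 0.4000
NOT Q OR U = a + b − a·b on (0.4000, 0.4500) = 0.6700
NOT T OR (NOT Q OR U) = a + b − a·b on (0.6200, 0.6700) = 0.8746

0.875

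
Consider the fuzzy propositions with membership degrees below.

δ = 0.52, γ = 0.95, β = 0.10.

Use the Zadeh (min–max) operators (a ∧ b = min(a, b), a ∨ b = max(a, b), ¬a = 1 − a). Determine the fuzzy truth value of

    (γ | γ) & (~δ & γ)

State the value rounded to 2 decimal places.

γ | γ = max(a, b) on (0.95, 0.95) = 0.95
~δ = 1 − 0.52 = 0.48
~δ & γ = min(a, b) on (0.48, 0.95) = 0.48
(γ | γ) & (~δ & γ) = min(a, b) on (0.95, 0.48) = 0.48

0.48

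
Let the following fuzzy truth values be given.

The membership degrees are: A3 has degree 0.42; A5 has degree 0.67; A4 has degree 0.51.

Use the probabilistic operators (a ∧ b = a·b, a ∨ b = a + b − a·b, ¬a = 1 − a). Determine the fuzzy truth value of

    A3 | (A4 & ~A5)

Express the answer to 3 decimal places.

~A5 = 1 − 0.6700 = 0.3300
A4 & ~A5 = a·b on (0.5100, 0.3300) = 0.1683
A3 | (A4 & ~A5) = a + b − a·b on (0.4200, 0.1683) = 0.5176

0.518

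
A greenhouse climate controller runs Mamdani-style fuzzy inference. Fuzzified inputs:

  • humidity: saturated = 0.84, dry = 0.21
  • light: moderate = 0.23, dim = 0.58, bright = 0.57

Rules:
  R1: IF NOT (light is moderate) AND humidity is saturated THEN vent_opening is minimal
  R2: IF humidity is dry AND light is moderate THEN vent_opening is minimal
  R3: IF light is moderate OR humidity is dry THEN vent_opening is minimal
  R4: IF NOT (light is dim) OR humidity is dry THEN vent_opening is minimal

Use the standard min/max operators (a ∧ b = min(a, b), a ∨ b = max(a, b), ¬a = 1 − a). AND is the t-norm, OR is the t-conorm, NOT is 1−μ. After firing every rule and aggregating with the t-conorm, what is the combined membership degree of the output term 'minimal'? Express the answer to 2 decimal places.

0.77

R1: ¬moderate=1−0.23=0.77, saturated=0.84; AND[min(a, b)] → w = 0.77
R2: dry=0.21, moderate=0.23; AND[min(a, b)] → w = 0.21
R3: moderate=0.23, dry=0.21; OR[max(a, b)] → w = 0.23
R4: ¬dim=1−0.58=0.42, dry=0.21; OR[max(a, b)] → w = 0.42
Rules with consequent 'minimal': {R1, R2, R3, R4} → strengths 0.77, 0.21, 0.23, 0.42
Aggregate via t-conorm [max(a, b)]: 0.77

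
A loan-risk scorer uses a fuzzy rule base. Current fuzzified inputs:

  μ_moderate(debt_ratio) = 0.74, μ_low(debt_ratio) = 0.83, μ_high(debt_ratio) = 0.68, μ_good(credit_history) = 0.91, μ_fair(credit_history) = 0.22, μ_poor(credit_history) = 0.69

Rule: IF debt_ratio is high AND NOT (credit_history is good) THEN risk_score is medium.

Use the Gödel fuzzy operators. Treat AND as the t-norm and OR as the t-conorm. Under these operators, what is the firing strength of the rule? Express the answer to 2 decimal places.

firing strength: high=0.68, ¬good=1−0.91=0.09; AND[min(a, b)] → w = 0.09

0.09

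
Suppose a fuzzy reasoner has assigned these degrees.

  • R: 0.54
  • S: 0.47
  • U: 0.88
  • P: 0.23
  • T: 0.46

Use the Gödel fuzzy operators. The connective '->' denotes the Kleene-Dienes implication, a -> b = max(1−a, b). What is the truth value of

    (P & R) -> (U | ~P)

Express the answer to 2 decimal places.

P & R = min(a, b) on (0.23, 0.54) = 0.23
~P = 1 − 0.23 = 0.77
U | ~P = max(a, b) on (0.88, 0.77) = 0.88
(P & R) -> (U | ~P)  [Kleene-Dienes: max(1−a, b)] with a=0.23, b=0.88 → 0.88

0.88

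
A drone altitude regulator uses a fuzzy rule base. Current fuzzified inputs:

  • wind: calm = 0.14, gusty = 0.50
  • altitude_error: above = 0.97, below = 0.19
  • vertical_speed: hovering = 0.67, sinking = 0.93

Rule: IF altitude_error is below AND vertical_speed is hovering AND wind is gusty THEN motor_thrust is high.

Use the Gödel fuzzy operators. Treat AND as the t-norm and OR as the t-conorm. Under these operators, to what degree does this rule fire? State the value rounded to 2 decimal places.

0.19

firing strength: below=0.19, hovering=0.67, gusty=0.50; AND[min(a, b)] → w = 0.19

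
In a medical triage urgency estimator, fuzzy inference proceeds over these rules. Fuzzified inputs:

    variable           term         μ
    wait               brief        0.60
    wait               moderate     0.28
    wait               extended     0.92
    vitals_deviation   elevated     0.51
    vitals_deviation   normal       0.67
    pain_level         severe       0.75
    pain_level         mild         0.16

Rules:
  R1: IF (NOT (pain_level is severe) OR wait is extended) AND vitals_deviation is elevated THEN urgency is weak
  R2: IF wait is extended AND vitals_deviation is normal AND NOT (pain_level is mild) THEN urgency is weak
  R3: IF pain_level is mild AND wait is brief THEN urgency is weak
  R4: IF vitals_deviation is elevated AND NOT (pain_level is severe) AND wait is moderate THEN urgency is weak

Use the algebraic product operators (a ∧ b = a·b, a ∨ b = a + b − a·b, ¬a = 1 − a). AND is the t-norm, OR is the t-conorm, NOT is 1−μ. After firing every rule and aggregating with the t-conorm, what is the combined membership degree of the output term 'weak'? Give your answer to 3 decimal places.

0.781

R1: (¬severe=1−0.75=0.25 OR extended=0.92) = 0.9400; AND[a·b] with elevated=0.51 → w = 0.4794
R2: extended=0.92, normal=0.67, ¬mild=1−0.16=0.84; AND[a·b] → w = 0.5178
R3: mild=0.16, brief=0.60; AND[a·b] → w = 0.0960
R4: elevated=0.51, ¬severe=1−0.75=0.25, moderate=0.28; AND[a·b] → w = 0.0357
Rules with consequent 'weak': {R1, R2, R3, R4} → strengths 0.4794, 0.5178, 0.0960, 0.0357
Aggregate via t-conorm [a + b − a·b]: 0.7812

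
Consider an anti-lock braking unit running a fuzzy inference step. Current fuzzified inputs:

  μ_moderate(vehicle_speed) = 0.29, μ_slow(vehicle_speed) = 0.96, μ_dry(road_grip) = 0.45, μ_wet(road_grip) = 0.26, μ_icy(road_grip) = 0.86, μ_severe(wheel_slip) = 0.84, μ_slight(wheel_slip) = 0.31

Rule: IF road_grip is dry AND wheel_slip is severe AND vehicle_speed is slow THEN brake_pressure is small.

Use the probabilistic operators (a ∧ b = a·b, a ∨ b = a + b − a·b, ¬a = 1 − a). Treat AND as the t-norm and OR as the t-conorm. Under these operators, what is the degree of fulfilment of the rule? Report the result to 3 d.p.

0.363

firing strength: dry=0.45, severe=0.84, slow=0.96; AND[a·b] → w = 0.3629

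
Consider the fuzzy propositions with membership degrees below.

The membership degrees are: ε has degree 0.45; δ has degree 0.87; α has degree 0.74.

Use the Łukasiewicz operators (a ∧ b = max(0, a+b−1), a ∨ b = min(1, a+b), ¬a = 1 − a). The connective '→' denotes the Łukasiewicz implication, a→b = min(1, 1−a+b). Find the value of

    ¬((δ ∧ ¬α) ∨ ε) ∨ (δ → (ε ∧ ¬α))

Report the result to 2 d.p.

¬α = 1 − 0.74 = 0.26
δ ∧ ¬α = max(0, a+b−1) on (0.87, 0.26) = 0.13
(δ ∧ ¬α) ∨ ε = min(1, a+b) on (0.13, 0.45) = 0.58
¬((δ ∧ ¬α) ∨ ε) = 1 − 0.58 = 0.42
¬α = 1 − 0.74 = 0.26
ε ∧ ¬α = max(0, a+b−1) on (0.45, 0.26) = 0.00
δ → (ε ∧ ¬α)  [Łukasiewicz: min(1, 1−a+b)] with a=0.87, b=0.00 → 0.13
¬((δ ∧ ¬α) ∨ ε) ∨ (δ → (ε ∧ ¬α)) = min(1, a+b) on (0.42, 0.13) = 0.55

0.55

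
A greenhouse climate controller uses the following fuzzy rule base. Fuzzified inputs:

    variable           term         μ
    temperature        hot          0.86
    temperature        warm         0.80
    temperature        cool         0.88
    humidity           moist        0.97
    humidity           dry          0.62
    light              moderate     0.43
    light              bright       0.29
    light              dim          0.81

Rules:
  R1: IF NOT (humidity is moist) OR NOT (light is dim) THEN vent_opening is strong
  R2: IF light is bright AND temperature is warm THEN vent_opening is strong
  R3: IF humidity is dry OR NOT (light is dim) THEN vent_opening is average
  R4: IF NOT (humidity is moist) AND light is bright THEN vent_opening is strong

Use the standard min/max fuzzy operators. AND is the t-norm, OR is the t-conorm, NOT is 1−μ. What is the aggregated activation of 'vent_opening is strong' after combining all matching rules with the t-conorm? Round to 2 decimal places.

R1: ¬moist=1−0.97=0.03, ¬dim=1−0.81=0.19; OR[max(a, b)] → w = 0.19
R2: bright=0.29, warm=0.80; AND[min(a, b)] → w = 0.29
R3: dry=0.62, ¬dim=1−0.81=0.19; OR[max(a, b)] → w = 0.62
R4: ¬moist=1−0.97=0.03, bright=0.29; AND[min(a, b)] → w = 0.03
Rules with consequent 'strong': {R1, R2, R4} → strengths 0.19, 0.29, 0.03
Aggregate via t-conorm [max(a, b)]: 0.29

0.29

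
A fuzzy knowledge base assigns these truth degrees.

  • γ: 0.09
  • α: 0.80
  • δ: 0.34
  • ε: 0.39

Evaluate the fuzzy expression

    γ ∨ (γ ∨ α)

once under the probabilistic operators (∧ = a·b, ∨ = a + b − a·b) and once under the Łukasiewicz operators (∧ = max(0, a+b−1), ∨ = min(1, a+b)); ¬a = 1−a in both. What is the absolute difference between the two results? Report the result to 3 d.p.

0.146

Under probabilistic:
  γ ∨ α = a + b − a·b on (0.0900, 0.8000) = 0.8180
  γ ∨ (γ ∨ α) = a + b − a·b on (0.0900, 0.8180) = 0.8344
  → value = 0.8344
Under Łukasiewicz:
  γ ∨ α = min(1, a+b) on (0.09, 0.80) = 0.89
  γ ∨ (γ ∨ α) = min(1, a+b) on (0.09, 0.89) = 0.98
  → value = 0.9800
|0.8344 − 0.9800| = 0.146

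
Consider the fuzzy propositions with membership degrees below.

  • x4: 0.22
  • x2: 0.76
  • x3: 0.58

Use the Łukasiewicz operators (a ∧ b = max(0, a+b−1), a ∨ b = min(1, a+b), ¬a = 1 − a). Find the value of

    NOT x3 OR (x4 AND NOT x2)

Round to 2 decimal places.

0.42

NOT x3 = 1 − 0.58 = 0.42
NOT x2 = 1 − 0.76 = 0.24
x4 AND NOT x2 = max(0, a+b−1) on (0.22, 0.24) = 0.00
NOT x3 OR (x4 AND NOT x2) = min(1, a+b) on (0.42, 0.00) = 0.42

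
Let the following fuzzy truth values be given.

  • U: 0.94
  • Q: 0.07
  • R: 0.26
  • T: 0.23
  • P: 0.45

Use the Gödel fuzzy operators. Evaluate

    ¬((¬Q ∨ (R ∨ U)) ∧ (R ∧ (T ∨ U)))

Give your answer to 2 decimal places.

¬Q = 1 − 0.07 = 0.93
R ∨ U = max(a, b) on (0.26, 0.94) = 0.94
¬Q ∨ (R ∨ U) = max(a, b) on (0.93, 0.94) = 0.94
T ∨ U = max(a, b) on (0.23, 0.94) = 0.94
R ∧ (T ∨ U) = min(a, b) on (0.26, 0.94) = 0.26
(¬Q ∨ (R ∨ U)) ∧ (R ∧ (T ∨ U)) = min(a, b) on (0.94, 0.26) = 0.26
¬((¬Q ∨ (R ∨ U)) ∧ (R ∧ (T ∨ U))) = 1 − 0.26 = 0.74

0.74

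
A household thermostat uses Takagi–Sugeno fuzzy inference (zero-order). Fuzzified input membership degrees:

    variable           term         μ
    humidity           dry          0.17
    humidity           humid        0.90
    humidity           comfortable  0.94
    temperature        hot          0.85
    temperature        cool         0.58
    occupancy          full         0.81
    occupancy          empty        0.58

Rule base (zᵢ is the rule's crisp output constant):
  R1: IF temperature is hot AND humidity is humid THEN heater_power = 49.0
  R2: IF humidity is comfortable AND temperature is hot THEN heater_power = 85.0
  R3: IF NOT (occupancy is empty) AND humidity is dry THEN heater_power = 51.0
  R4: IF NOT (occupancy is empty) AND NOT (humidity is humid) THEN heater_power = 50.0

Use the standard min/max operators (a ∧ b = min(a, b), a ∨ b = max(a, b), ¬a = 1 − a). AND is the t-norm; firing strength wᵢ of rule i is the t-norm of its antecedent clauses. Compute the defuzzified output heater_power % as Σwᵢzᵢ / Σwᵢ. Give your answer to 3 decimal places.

R1 (z=49.0): hot=0.85, humid=0.90; AND[min(a, b)] → w = 0.85
R2 (z=85.0): comfortable=0.94, hot=0.85; AND[min(a, b)] → w = 0.85
R3 (z=51.0): ¬empty=1−0.58=0.42, dry=0.17; AND[min(a, b)] → w = 0.17
R4 (z=50.0): ¬empty=1−0.58=0.42, ¬humid=1−0.90=0.10; AND[min(a, b)] → w = 0.10
Weighted average = (0.85·49.0 + 0.85·85.0 + 0.17·51.0 + 0.10·50.0) / (0.85 + 0.85 + 0.17 + 0.10)
  = 127.5700 / 1.9700 = 64.756

64.756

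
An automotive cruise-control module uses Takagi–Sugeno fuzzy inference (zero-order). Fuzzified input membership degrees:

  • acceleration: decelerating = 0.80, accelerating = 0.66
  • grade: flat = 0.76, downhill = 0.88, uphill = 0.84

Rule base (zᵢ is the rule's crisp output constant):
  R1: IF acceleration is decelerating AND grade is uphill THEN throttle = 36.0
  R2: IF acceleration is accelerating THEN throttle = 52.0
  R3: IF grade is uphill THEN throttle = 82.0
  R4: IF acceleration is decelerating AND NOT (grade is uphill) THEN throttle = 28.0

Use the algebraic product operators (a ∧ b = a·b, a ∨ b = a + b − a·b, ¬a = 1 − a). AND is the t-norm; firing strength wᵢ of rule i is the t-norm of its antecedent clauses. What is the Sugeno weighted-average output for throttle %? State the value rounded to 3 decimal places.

R1 (z=36.0): decelerating=0.80, uphill=0.84; AND[a·b] → w = 0.6720
R2 (z=52.0): accelerating=0.66 → w = 0.6600
R3 (z=82.0): uphill=0.84 → w = 0.8400
R4 (z=28.0): decelerating=0.80, ¬uphill=1−0.84=0.16; AND[a·b] → w = 0.1280
Weighted average = (0.6720·36.0 + 0.6600·52.0 + 0.8400·82.0 + 0.1280·28.0) / (0.6720 + 0.6600 + 0.8400 + 0.1280)
  = 130.9760 / 2.3000 = 56.946

56.946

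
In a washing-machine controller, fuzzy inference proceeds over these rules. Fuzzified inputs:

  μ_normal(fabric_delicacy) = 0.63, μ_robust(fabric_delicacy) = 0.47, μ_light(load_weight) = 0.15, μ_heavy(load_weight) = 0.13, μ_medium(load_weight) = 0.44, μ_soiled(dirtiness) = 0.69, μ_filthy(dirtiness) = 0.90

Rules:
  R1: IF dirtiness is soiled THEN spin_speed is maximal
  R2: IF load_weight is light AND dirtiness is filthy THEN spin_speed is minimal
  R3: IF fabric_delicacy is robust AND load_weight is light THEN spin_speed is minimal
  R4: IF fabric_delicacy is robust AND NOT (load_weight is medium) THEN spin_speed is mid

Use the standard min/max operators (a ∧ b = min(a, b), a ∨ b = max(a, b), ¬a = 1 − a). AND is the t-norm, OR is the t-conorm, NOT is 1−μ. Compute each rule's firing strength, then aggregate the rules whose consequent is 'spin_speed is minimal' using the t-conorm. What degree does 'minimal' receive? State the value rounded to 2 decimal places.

R1: soiled=0.69 → w = 0.69
R2: light=0.15, filthy=0.90; AND[min(a, b)] → w = 0.15
R3: robust=0.47, light=0.15; AND[min(a, b)] → w = 0.15
R4: robust=0.47, ¬medium=1−0.44=0.56; AND[min(a, b)] → w = 0.47
Rules with consequent 'minimal': {R2, R3} → strengths 0.15, 0.15
Aggregate via t-conorm [max(a, b)]: 0.15

0.15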